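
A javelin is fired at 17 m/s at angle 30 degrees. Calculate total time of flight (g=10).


Given: v0 = 17 m/s, theta = 30 deg, g = 10 m/s^2
sin(30) = 1/2
Using T = 2*v0*sin(theta) / g
T = 2*17*1/2 / 10
T = 17 / 10
T = 17/10 s

17/10 s


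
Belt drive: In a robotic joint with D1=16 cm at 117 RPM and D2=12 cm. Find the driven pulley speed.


Given: D1 = 16 cm, w1 = 117 RPM, D2 = 12 cm
Using D1*w1 = D2*w2
w2 = D1*w1 / D2
w2 = 16*117 / 12
w2 = 1872 / 12
w2 = 156 RPM

156 RPM


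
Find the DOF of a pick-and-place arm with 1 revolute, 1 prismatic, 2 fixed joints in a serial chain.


Given: serial robot with 1 revolute, 1 prismatic, 2 fixed joints
DOF contribution per joint type: revolute=1, prismatic=1, spherical=3, fixed=0
DOF = 1*1 + 1*1 + 2*0
DOF = 2

2


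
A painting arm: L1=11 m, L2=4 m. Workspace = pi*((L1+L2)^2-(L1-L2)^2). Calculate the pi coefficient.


Given: L1 = 11, L2 = 4
(L1+L2)^2 = (15)^2 = 225
(L1-L2)^2 = (7)^2 = 49
Difference = 225 - 49 = 176
This equals 4*L1*L2 = 4*11*4 = 176
Workspace area = 176*pi

176


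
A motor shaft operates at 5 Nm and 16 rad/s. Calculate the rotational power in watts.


Given: tau = 5 Nm, omega = 16 rad/s
Using P = tau * omega
P = 5 * 16
P = 80 W

80 W


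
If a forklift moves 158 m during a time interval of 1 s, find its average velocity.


Given: distance d = 158 m, time t = 1 s
Using v = d / t
v = 158 / 1
v = 158 m/s

158 m/s


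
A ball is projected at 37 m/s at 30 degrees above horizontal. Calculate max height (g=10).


Given: v0 = 37 m/s, theta = 30 deg, g = 10 m/s^2
sin^2(30) = 1/4
Using H = v0^2 * sin^2(theta) / (2*g)
H = 37^2 * 1/4 / (2*10)
H = 1369 * 1/4 / 20
H = 1369/4 / 20
H = 1369/80 m

1369/80 m


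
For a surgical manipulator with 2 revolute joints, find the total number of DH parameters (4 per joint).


Given: 2 joints, 4 DH parameters per joint (d, theta, a, alpha)
Total DH parameters = number_of_joints * 4
Total = 2 * 4
Total = 8

8


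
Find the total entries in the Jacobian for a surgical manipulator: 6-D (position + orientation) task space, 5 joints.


Given: task space dimension = 6, joints = 5
Jacobian is a 6 x 5 matrix
Total entries = rows * columns
Total = 6 * 5
Total = 30

30


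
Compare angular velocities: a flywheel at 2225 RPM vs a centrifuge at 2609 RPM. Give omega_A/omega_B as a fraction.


Given: RPM_A = 2225, RPM_B = 2609
omega = 2*pi*RPM/60, so omega_A/omega_B = RPM_A / RPM_B
omega_A/omega_B = 2225 / 2609
omega_A/omega_B = 2225/2609

2225/2609


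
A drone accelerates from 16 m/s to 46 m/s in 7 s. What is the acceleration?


Given: initial velocity v0 = 16 m/s, final velocity v = 46 m/s, time t = 7 s
Using a = (v - v0) / t
a = (46 - 16) / 7
a = 30 / 7
a = 30/7 m/s^2

30/7 m/s^2


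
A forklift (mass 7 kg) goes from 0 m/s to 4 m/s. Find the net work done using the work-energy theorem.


Given: m = 7 kg, v0 = 0 m/s, v = 4 m/s
Using W = (1/2)*m*(v^2 - v0^2)
v^2 = 4^2 = 16
v0^2 = 0^2 = 0
v^2 - v0^2 = 16 - 0 = 16
W = (1/2)*7*16 = 56 J

56 J


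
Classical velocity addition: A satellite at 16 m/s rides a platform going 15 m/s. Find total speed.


Given: object velocity = 16 m/s, platform velocity = 15 m/s (same direction)
Using classical velocity addition: v_total = v_object + v_platform
v_total = 16 + 15
v_total = 31 m/s

31 m/s


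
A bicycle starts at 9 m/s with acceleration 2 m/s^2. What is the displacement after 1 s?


Given: v0 = 9 m/s, a = 2 m/s^2, t = 1 s
Using s = v0*t + (1/2)*a*t^2
s = 9*1 + (1/2)*2*1^2
s = 9 + (1/2)*2
s = 9 + 1
s = 10

10 m


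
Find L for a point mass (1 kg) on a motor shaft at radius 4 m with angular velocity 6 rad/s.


Given: m = 1 kg, r = 4 m, omega = 6 rad/s
For a point mass: I = m*r^2
I = 1*4^2 = 1*16 = 16
L = I*omega = 16*6
L = 96 kg*m^2/s

96 kg*m^2/s


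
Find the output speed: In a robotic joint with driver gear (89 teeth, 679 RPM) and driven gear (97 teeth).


Given: N1 = 89 teeth, w1 = 679 RPM, N2 = 97 teeth
Using N1*w1 = N2*w2
w2 = N1*w1 / N2
w2 = 89*679 / 97
w2 = 60431 / 97
w2 = 623 RPM

623 RPM


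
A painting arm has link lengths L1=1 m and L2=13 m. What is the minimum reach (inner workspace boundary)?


Given: L1 = 1 m, L2 = 13 m
For a 2-link planar arm, min reach = |L1 - L2| (second link folded back)
Min reach = |1 - 13|
Min reach = 12 m

12 m


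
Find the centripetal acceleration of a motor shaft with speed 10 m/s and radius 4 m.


Given: v = 10 m/s, r = 4 m
Using a_c = v^2 / r
a_c = 10^2 / 4
a_c = 100 / 4
a_c = 25 m/s^2

25 m/s^2


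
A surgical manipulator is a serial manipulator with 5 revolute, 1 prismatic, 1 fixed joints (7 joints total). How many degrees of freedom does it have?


Given: serial robot with 5 revolute, 1 prismatic, 1 fixed joints
DOF contribution per joint type: revolute=1, prismatic=1, spherical=3, fixed=0
DOF = 5*1 + 1*1 + 1*0
DOF = 6

6


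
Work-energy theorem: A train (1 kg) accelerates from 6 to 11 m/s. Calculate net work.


Given: m = 1 kg, v0 = 6 m/s, v = 11 m/s
Using W = (1/2)*m*(v^2 - v0^2)
v^2 = 11^2 = 121
v0^2 = 6^2 = 36
v^2 - v0^2 = 121 - 36 = 85
W = (1/2)*1*85 = 85/2 J

85/2 J


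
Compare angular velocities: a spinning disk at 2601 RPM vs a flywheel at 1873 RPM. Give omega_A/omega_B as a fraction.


Given: RPM_A = 2601, RPM_B = 1873
omega = 2*pi*RPM/60, so omega_A/omega_B = RPM_A / RPM_B
omega_A/omega_B = 2601 / 1873
omega_A/omega_B = 2601/1873

2601/1873


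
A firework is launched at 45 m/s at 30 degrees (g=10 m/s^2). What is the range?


Given: v0 = 45 m/s, theta = 30 deg, g = 10 m/s^2
sin(2*30) = sin(60) = sqrt(3)/2
Using R = v0^2 * sin(2*theta) / g
R = 45^2 * (sqrt(3)/2) / 10
R = 2025 * sqrt(3) / 20
R = 405/4*sqrt(3) m

405/4*sqrt(3) m


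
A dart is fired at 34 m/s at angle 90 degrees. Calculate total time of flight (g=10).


Given: v0 = 34 m/s, theta = 90 deg, g = 10 m/s^2
sin(90) = 1
Using T = 2*v0*sin(theta) / g
T = 2*34*1 / 10
T = 68 / 10
T = 34/5 s

34/5 s


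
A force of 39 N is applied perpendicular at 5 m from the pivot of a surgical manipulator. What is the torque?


Given: F = 39 N, r = 5 m, angle = 90 deg (perpendicular)
Using tau = F * r * sin(90)
sin(90) = 1
tau = 39 * 5 * 1
tau = 195 Nm

195 Nm


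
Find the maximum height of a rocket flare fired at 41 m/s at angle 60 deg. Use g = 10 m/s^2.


Given: v0 = 41 m/s, theta = 60 deg, g = 10 m/s^2
sin^2(60) = 3/4
Using H = v0^2 * sin^2(theta) / (2*g)
H = 41^2 * 3/4 / (2*10)
H = 1681 * 3/4 / 20
H = 5043/4 / 20
H = 5043/80 m

5043/80 m


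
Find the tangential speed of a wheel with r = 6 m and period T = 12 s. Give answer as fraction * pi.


Given: radius r = 6 m, period T = 12 s
Using v = 2*pi*r / T
v = 2*pi*6 / 12
v = 12*pi / 12
v = 1*pi m/s

1*pi m/s


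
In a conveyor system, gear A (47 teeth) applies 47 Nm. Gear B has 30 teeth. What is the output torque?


Given: N1 = 47, N2 = 30, T1 = 47 Nm
Using T2/T1 = N2/N1
T2 = T1 * N2 / N1
T2 = 47 * 30 / 47
T2 = 1410 / 47
T2 = 30 Nm

30 Nm


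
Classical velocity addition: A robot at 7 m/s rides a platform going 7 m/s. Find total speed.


Given: object velocity = 7 m/s, platform velocity = 7 m/s (same direction)
Using classical velocity addition: v_total = v_object + v_platform
v_total = 7 + 7
v_total = 14 m/s

14 m/s


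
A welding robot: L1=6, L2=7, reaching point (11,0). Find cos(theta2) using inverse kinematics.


Given: L1 = 6, L2 = 7, target (x, y) = (11, 0)
Using cos(theta2) = (x^2 + y^2 - L1^2 - L2^2) / (2*L1*L2)
x^2 + y^2 = 11^2 + 0 = 121
L1^2 + L2^2 = 36 + 49 = 85
Numerator = 121 - 85 = 36
Denominator = 2*6*7 = 84
cos(theta2) = 36/84 = 3/7

3/7


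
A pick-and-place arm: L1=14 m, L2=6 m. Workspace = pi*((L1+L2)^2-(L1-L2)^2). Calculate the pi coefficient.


Given: L1 = 14, L2 = 6
(L1+L2)^2 = (20)^2 = 400
(L1-L2)^2 = (8)^2 = 64
Difference = 400 - 64 = 336
This equals 4*L1*L2 = 4*14*6 = 336
Workspace area = 336*pi

336


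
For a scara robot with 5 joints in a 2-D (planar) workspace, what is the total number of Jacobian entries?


Given: task space dimension = 2, joints = 5
Jacobian is a 2 x 5 matrix
Total entries = rows * columns
Total = 2 * 5
Total = 10

10


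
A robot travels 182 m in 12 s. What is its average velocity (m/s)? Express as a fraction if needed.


Given: distance d = 182 m, time t = 12 s
Using v = d / t
v = 182 / 12
v = 91/6 m/s

91/6 m/s


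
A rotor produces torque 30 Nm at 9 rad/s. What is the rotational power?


Given: tau = 30 Nm, omega = 9 rad/s
Using P = tau * omega
P = 30 * 9
P = 270 W

270 W


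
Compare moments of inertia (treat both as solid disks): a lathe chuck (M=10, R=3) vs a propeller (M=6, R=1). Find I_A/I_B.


Given: M1=10 kg, R1=3 m, M2=6 kg, R2=1 m
For a disk: I = (1/2)*M*R^2, so I_A/I_B = (M1*R1^2)/(M2*R2^2)
M1*R1^2 = 10*9 = 90
M2*R2^2 = 6*1 = 6
I_A/I_B = 90/6 = 15

15


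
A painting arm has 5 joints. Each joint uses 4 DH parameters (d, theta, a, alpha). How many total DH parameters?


Given: 5 joints, 4 DH parameters per joint (d, theta, a, alpha)
Total DH parameters = number_of_joints * 4
Total = 5 * 4
Total = 20

20


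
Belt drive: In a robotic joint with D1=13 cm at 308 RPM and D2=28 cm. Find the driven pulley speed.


Given: D1 = 13 cm, w1 = 308 RPM, D2 = 28 cm
Using D1*w1 = D2*w2
w2 = D1*w1 / D2
w2 = 13*308 / 28
w2 = 4004 / 28
w2 = 143 RPM

143 RPM


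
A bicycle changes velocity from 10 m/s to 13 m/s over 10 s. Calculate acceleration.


Given: initial velocity v0 = 10 m/s, final velocity v = 13 m/s, time t = 10 s
Using a = (v - v0) / t
a = (13 - 10) / 10
a = 3 / 10
a = 3/10 m/s^2

3/10 m/s^2


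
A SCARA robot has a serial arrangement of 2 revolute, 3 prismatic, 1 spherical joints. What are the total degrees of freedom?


Given: serial robot with 2 revolute, 3 prismatic, 1 spherical joints
DOF contribution per joint type: revolute=1, prismatic=1, spherical=3, fixed=0
DOF = 2*1 + 3*1 + 1*3
DOF = 8

8


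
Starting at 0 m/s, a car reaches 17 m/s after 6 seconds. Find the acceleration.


Given: initial velocity v0 = 0 m/s, final velocity v = 17 m/s, time t = 6 s
Using a = (v - v0) / t
a = (17 - 0) / 6
a = 17 / 6
a = 17/6 m/s^2

17/6 m/s^2


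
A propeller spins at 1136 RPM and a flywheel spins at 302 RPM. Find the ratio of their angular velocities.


Given: RPM_A = 1136, RPM_B = 302
omega = 2*pi*RPM/60, so omega_A/omega_B = RPM_A / RPM_B
omega_A/omega_B = 1136 / 302
omega_A/omega_B = 568/151

568/151


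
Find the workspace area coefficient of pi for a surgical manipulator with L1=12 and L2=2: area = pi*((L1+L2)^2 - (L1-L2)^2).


Given: L1 = 12, L2 = 2
(L1+L2)^2 = (14)^2 = 196
(L1-L2)^2 = (10)^2 = 100
Difference = 196 - 100 = 96
This equals 4*L1*L2 = 4*12*2 = 96
Workspace area = 96*pi

96


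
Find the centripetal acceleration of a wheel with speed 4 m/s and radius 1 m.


Given: v = 4 m/s, r = 1 m
Using a_c = v^2 / r
a_c = 4^2 / 1
a_c = 16 / 1
a_c = 16 m/s^2

16 m/s^2


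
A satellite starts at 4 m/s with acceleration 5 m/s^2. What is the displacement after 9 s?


Given: v0 = 4 m/s, a = 5 m/s^2, t = 9 s
Using s = v0*t + (1/2)*a*t^2
s = 4*9 + (1/2)*5*9^2
s = 36 + (1/2)*405
s = 36 + 405/2
s = 477/2

477/2 m


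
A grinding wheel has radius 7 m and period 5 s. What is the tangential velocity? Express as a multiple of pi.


Given: radius r = 7 m, period T = 5 s
Using v = 2*pi*r / T
v = 2*pi*7 / 5
v = 14*pi / 5
v = 14/5*pi m/s

14/5*pi m/s


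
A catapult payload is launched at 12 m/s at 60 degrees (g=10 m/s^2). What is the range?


Given: v0 = 12 m/s, theta = 60 deg, g = 10 m/s^2
sin(2*60) = sin(120) = sqrt(3)/2
Using R = v0^2 * sin(2*theta) / g
R = 12^2 * (sqrt(3)/2) / 10
R = 144 * sqrt(3) / 20
R = 36/5*sqrt(3) m

36/5*sqrt(3) m


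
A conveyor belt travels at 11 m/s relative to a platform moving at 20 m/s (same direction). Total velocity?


Given: object velocity = 11 m/s, platform velocity = 20 m/s (same direction)
Using classical velocity addition: v_total = v_object + v_platform
v_total = 11 + 20
v_total = 31 m/s

31 m/s


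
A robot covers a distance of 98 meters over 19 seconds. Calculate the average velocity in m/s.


Given: distance d = 98 m, time t = 19 s
Using v = d / t
v = 98 / 19
v = 98/19 m/s

98/19 m/s


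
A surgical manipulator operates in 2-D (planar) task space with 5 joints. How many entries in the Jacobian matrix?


Given: task space dimension = 2, joints = 5
Jacobian is a 2 x 5 matrix
Total entries = rows * columns
Total = 2 * 5
Total = 10

10


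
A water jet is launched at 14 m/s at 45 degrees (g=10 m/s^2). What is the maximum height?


Given: v0 = 14 m/s, theta = 45 deg, g = 10 m/s^2
sin^2(45) = 1/2
Using H = v0^2 * sin^2(theta) / (2*g)
H = 14^2 * 1/2 / (2*10)
H = 196 * 1/2 / 20
H = 98 / 20
H = 49/10 m

49/10 m


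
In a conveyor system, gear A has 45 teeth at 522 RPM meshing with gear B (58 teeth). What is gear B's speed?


Given: N1 = 45 teeth, w1 = 522 RPM, N2 = 58 teeth
Using N1*w1 = N2*w2
w2 = N1*w1 / N2
w2 = 45*522 / 58
w2 = 23490 / 58
w2 = 405 RPM

405 RPM


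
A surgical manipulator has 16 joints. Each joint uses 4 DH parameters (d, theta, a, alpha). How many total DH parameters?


Given: 16 joints, 4 DH parameters per joint (d, theta, a, alpha)
Total DH parameters = number_of_joints * 4
Total = 16 * 4
Total = 64

64


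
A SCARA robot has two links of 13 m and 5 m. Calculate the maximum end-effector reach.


Given: L1 = 13 m, L2 = 5 m
For a 2-link planar arm, max reach = L1 + L2 (fully extended)
Max reach = 13 + 5
Max reach = 18 m

18 m


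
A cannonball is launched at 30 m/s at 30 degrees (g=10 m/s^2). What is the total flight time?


Given: v0 = 30 m/s, theta = 30 deg, g = 10 m/s^2
sin(30) = 1/2
Using T = 2*v0*sin(theta) / g
T = 2*30*1/2 / 10
T = 30 / 10
T = 3 s

3 s


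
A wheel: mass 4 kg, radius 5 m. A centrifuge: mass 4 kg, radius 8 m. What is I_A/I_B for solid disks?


Given: M1=4 kg, R1=5 m, M2=4 kg, R2=8 m
For a disk: I = (1/2)*M*R^2, so I_A/I_B = (M1*R1^2)/(M2*R2^2)
M1*R1^2 = 4*25 = 100
M2*R2^2 = 4*64 = 256
I_A/I_B = 100/256 = 25/64

25/64


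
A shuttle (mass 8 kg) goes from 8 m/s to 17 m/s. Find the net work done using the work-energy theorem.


Given: m = 8 kg, v0 = 8 m/s, v = 17 m/s
Using W = (1/2)*m*(v^2 - v0^2)
v^2 = 17^2 = 289
v0^2 = 8^2 = 64
v^2 - v0^2 = 289 - 64 = 225
W = (1/2)*8*225 = 900 J

900 J


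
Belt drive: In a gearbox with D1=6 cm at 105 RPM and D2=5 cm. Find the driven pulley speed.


Given: D1 = 6 cm, w1 = 105 RPM, D2 = 5 cm
Using D1*w1 = D2*w2
w2 = D1*w1 / D2
w2 = 6*105 / 5
w2 = 630 / 5
w2 = 126 RPM

126 RPM


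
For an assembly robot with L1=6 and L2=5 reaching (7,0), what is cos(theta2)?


Given: L1 = 6, L2 = 5, target (x, y) = (7, 0)
Using cos(theta2) = (x^2 + y^2 - L1^2 - L2^2) / (2*L1*L2)
x^2 + y^2 = 7^2 + 0 = 49
L1^2 + L2^2 = 36 + 25 = 61
Numerator = 49 - 61 = -12
Denominator = 2*6*5 = 60
cos(theta2) = -12/60 = -1/5

-1/5


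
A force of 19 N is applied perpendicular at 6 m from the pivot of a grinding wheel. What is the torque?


Given: F = 19 N, r = 6 m, angle = 90 deg (perpendicular)
Using tau = F * r * sin(90)
sin(90) = 1
tau = 19 * 6 * 1
tau = 114 Nm

114 Nm


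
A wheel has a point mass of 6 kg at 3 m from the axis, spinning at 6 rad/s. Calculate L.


Given: m = 6 kg, r = 3 m, omega = 6 rad/s
For a point mass: I = m*r^2
I = 6*3^2 = 6*9 = 54
L = I*omega = 54*6
L = 324 kg*m^2/s

324 kg*m^2/s


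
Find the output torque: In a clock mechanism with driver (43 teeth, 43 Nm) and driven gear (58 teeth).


Given: N1 = 43, N2 = 58, T1 = 43 Nm
Using T2/T1 = N2/N1
T2 = T1 * N2 / N1
T2 = 43 * 58 / 43
T2 = 2494 / 43
T2 = 58 Nm

58 Nm


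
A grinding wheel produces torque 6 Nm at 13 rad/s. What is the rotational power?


Given: tau = 6 Nm, omega = 13 rad/s
Using P = tau * omega
P = 6 * 13
P = 78 W

78 W


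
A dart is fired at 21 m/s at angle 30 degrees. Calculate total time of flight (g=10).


Given: v0 = 21 m/s, theta = 30 deg, g = 10 m/s^2
sin(30) = 1/2
Using T = 2*v0*sin(theta) / g
T = 2*21*1/2 / 10
T = 21 / 10
T = 21/10 s

21/10 s


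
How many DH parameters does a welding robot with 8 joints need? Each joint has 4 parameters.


Given: 8 joints, 4 DH parameters per joint (d, theta, a, alpha)
Total DH parameters = number_of_joints * 4
Total = 8 * 4
Total = 32

32


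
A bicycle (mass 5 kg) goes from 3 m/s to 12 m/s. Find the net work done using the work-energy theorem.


Given: m = 5 kg, v0 = 3 m/s, v = 12 m/s
Using W = (1/2)*m*(v^2 - v0^2)
v^2 = 12^2 = 144
v0^2 = 3^2 = 9
v^2 - v0^2 = 144 - 9 = 135
W = (1/2)*5*135 = 675/2 J

675/2 J


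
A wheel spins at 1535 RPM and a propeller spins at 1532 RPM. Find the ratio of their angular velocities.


Given: RPM_A = 1535, RPM_B = 1532
omega = 2*pi*RPM/60, so omega_A/omega_B = RPM_A / RPM_B
omega_A/omega_B = 1535 / 1532
omega_A/omega_B = 1535/1532

1535/1532


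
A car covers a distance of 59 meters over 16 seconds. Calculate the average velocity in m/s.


Given: distance d = 59 m, time t = 16 s
Using v = d / t
v = 59 / 16
v = 59/16 m/s

59/16 m/s


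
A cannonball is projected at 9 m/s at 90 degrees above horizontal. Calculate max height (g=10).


Given: v0 = 9 m/s, theta = 90 deg, g = 10 m/s^2
sin^2(90) = 1
Using H = v0^2 * sin^2(theta) / (2*g)
H = 9^2 * 1 / (2*10)
H = 81 * 1 / 20
H = 81 / 20
H = 81/20 m

81/20 m


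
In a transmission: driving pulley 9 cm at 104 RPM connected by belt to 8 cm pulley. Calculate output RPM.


Given: D1 = 9 cm, w1 = 104 RPM, D2 = 8 cm
Using D1*w1 = D2*w2
w2 = D1*w1 / D2
w2 = 9*104 / 8
w2 = 936 / 8
w2 = 117 RPM

117 RPM


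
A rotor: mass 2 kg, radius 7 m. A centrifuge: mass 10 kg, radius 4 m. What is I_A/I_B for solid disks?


Given: M1=2 kg, R1=7 m, M2=10 kg, R2=4 m
For a disk: I = (1/2)*M*R^2, so I_A/I_B = (M1*R1^2)/(M2*R2^2)
M1*R1^2 = 2*49 = 98
M2*R2^2 = 10*16 = 160
I_A/I_B = 98/160 = 49/80

49/80


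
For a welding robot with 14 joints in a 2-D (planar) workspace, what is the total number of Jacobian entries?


Given: task space dimension = 2, joints = 14
Jacobian is a 2 x 14 matrix
Total entries = rows * columns
Total = 2 * 14
Total = 28

28


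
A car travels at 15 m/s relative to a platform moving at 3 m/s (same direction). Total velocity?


Given: object velocity = 15 m/s, platform velocity = 3 m/s (same direction)
Using classical velocity addition: v_total = v_object + v_platform
v_total = 15 + 3
v_total = 18 m/s

18 m/s


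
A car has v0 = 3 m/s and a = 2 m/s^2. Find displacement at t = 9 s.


Given: v0 = 3 m/s, a = 2 m/s^2, t = 9 s
Using s = v0*t + (1/2)*a*t^2
s = 3*9 + (1/2)*2*9^2
s = 27 + (1/2)*162
s = 27 + 81
s = 108

108 m


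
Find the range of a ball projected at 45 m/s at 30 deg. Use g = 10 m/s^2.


Given: v0 = 45 m/s, theta = 30 deg, g = 10 m/s^2
sin(2*30) = sin(60) = sqrt(3)/2
Using R = v0^2 * sin(2*theta) / g
R = 45^2 * (sqrt(3)/2) / 10
R = 2025 * sqrt(3) / 20
R = 405/4*sqrt(3) m

405/4*sqrt(3) m


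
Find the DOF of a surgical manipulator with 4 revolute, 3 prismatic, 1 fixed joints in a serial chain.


Given: serial robot with 4 revolute, 3 prismatic, 1 fixed joints
DOF contribution per joint type: revolute=1, prismatic=1, spherical=3, fixed=0
DOF = 4*1 + 3*1 + 1*0
DOF = 7

7


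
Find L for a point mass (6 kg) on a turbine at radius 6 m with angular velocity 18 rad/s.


Given: m = 6 kg, r = 6 m, omega = 18 rad/s
For a point mass: I = m*r^2
I = 6*6^2 = 6*36 = 216
L = I*omega = 216*18
L = 3888 kg*m^2/s

3888 kg*m^2/s


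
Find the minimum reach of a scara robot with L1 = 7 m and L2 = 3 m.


Given: L1 = 7 m, L2 = 3 m
For a 2-link planar arm, min reach = |L1 - L2| (second link folded back)
Min reach = |7 - 3|
Min reach = 4 m

4 m


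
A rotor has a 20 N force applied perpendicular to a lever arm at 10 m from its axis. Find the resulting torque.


Given: F = 20 N, r = 10 m, angle = 90 deg (perpendicular)
Using tau = F * r * sin(90)
sin(90) = 1
tau = 20 * 10 * 1
tau = 200 Nm

200 Nm


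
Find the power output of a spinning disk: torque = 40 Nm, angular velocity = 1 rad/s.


Given: tau = 40 Nm, omega = 1 rad/s
Using P = tau * omega
P = 40 * 1
P = 40 W

40 W


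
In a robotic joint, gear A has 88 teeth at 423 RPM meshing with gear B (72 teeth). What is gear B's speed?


Given: N1 = 88 teeth, w1 = 423 RPM, N2 = 72 teeth
Using N1*w1 = N2*w2
w2 = N1*w1 / N2
w2 = 88*423 / 72
w2 = 37224 / 72
w2 = 517 RPM

517 RPM


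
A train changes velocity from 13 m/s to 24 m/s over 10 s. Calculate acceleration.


Given: initial velocity v0 = 13 m/s, final velocity v = 24 m/s, time t = 10 s
Using a = (v - v0) / t
a = (24 - 13) / 10
a = 11 / 10
a = 11/10 m/s^2

11/10 m/s^2


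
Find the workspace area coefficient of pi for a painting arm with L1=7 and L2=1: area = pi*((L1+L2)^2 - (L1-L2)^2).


Given: L1 = 7, L2 = 1
(L1+L2)^2 = (8)^2 = 64
(L1-L2)^2 = (6)^2 = 36
Difference = 64 - 36 = 28
This equals 4*L1*L2 = 4*7*1 = 28
Workspace area = 28*pi

28


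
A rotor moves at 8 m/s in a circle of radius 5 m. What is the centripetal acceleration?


Given: v = 8 m/s, r = 5 m
Using a_c = v^2 / r
a_c = 8^2 / 5
a_c = 64 / 5
a_c = 64/5 m/s^2

64/5 m/s^2


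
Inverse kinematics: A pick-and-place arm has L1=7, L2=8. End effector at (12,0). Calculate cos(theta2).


Given: L1 = 7, L2 = 8, target (x, y) = (12, 0)
Using cos(theta2) = (x^2 + y^2 - L1^2 - L2^2) / (2*L1*L2)
x^2 + y^2 = 12^2 + 0 = 144
L1^2 + L2^2 = 49 + 64 = 113
Numerator = 144 - 113 = 31
Denominator = 2*7*8 = 112
cos(theta2) = 31/112 = 31/112

31/112


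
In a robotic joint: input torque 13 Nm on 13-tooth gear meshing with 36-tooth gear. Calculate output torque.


Given: N1 = 13, N2 = 36, T1 = 13 Nm
Using T2/T1 = N2/N1
T2 = T1 * N2 / N1
T2 = 13 * 36 / 13
T2 = 468 / 13
T2 = 36 Nm

36 Nm


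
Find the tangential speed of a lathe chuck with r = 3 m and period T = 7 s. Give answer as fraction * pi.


Given: radius r = 3 m, period T = 7 s
Using v = 2*pi*r / T
v = 2*pi*3 / 7
v = 6*pi / 7
v = 6/7*pi m/s

6/7*pi m/s


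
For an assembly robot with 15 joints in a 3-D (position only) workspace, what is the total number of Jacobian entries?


Given: task space dimension = 3, joints = 15
Jacobian is a 3 x 15 matrix
Total entries = rows * columns
Total = 3 * 15
Total = 45

45


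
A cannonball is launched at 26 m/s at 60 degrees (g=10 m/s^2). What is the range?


Given: v0 = 26 m/s, theta = 60 deg, g = 10 m/s^2
sin(2*60) = sin(120) = sqrt(3)/2
Using R = v0^2 * sin(2*theta) / g
R = 26^2 * (sqrt(3)/2) / 10
R = 676 * sqrt(3) / 20
R = 169/5*sqrt(3) m

169/5*sqrt(3) m


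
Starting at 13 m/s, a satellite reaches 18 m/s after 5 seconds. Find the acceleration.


Given: initial velocity v0 = 13 m/s, final velocity v = 18 m/s, time t = 5 s
Using a = (v - v0) / t
a = (18 - 13) / 5
a = 5 / 5
a = 1 m/s^2

1 m/s^2


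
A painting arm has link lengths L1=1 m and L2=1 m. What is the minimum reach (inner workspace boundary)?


Given: L1 = 1 m, L2 = 1 m
For a 2-link planar arm, min reach = |L1 - L2| (second link folded back)
Min reach = |1 - 1|
Min reach = 0 m

0 m


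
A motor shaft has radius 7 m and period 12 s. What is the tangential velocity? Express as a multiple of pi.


Given: radius r = 7 m, period T = 12 s
Using v = 2*pi*r / T
v = 2*pi*7 / 12
v = 14*pi / 12
v = 7/6*pi m/s

7/6*pi m/s


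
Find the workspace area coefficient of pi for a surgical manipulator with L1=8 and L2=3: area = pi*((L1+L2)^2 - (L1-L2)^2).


Given: L1 = 8, L2 = 3
(L1+L2)^2 = (11)^2 = 121
(L1-L2)^2 = (5)^2 = 25
Difference = 121 - 25 = 96
This equals 4*L1*L2 = 4*8*3 = 96
Workspace area = 96*pi

96


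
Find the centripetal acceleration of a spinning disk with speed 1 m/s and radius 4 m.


Given: v = 1 m/s, r = 4 m
Using a_c = v^2 / r
a_c = 1^2 / 4
a_c = 1 / 4
a_c = 1/4 m/s^2

1/4 m/s^2


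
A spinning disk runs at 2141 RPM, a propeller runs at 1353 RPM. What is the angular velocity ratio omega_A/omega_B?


Given: RPM_A = 2141, RPM_B = 1353
omega = 2*pi*RPM/60, so omega_A/omega_B = RPM_A / RPM_B
omega_A/omega_B = 2141 / 1353
omega_A/omega_B = 2141/1353

2141/1353


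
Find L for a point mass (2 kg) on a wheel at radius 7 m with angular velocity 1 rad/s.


Given: m = 2 kg, r = 7 m, omega = 1 rad/s
For a point mass: I = m*r^2
I = 2*7^2 = 2*49 = 98
L = I*omega = 98*1
L = 98 kg*m^2/s

98 kg*m^2/s


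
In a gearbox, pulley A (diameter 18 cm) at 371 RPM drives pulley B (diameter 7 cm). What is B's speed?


Given: D1 = 18 cm, w1 = 371 RPM, D2 = 7 cm
Using D1*w1 = D2*w2
w2 = D1*w1 / D2
w2 = 18*371 / 7
w2 = 6678 / 7
w2 = 954 RPM

954 RPM


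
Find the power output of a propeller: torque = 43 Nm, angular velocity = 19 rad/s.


Given: tau = 43 Nm, omega = 19 rad/s
Using P = tau * omega
P = 43 * 19
P = 817 W

817 W


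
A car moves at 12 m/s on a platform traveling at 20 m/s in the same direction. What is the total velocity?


Given: object velocity = 12 m/s, platform velocity = 20 m/s (same direction)
Using classical velocity addition: v_total = v_object + v_platform
v_total = 12 + 20
v_total = 32 m/s

32 m/s


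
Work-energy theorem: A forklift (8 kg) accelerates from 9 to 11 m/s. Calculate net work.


Given: m = 8 kg, v0 = 9 m/s, v = 11 m/s
Using W = (1/2)*m*(v^2 - v0^2)
v^2 = 11^2 = 121
v0^2 = 9^2 = 81
v^2 - v0^2 = 121 - 81 = 40
W = (1/2)*8*40 = 160 J

160 J


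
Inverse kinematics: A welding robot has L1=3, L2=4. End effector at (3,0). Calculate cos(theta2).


Given: L1 = 3, L2 = 4, target (x, y) = (3, 0)
Using cos(theta2) = (x^2 + y^2 - L1^2 - L2^2) / (2*L1*L2)
x^2 + y^2 = 3^2 + 0 = 9
L1^2 + L2^2 = 9 + 16 = 25
Numerator = 9 - 25 = -16
Denominator = 2*3*4 = 24
cos(theta2) = -16/24 = -2/3

-2/3


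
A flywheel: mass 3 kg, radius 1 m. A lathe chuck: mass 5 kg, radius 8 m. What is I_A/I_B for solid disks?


Given: M1=3 kg, R1=1 m, M2=5 kg, R2=8 m
For a disk: I = (1/2)*M*R^2, so I_A/I_B = (M1*R1^2)/(M2*R2^2)
M1*R1^2 = 3*1 = 3
M2*R2^2 = 5*64 = 320
I_A/I_B = 3/320 = 3/320

3/320


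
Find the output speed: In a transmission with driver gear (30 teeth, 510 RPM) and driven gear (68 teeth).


Given: N1 = 30 teeth, w1 = 510 RPM, N2 = 68 teeth
Using N1*w1 = N2*w2
w2 = N1*w1 / N2
w2 = 30*510 / 68
w2 = 15300 / 68
w2 = 225 RPM

225 RPM


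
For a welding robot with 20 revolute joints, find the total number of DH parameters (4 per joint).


Given: 20 joints, 4 DH parameters per joint (d, theta, a, alpha)
Total DH parameters = number_of_joints * 4
Total = 20 * 4
Total = 80

80


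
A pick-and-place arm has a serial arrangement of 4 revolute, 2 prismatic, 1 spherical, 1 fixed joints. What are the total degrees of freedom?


Given: serial robot with 4 revolute, 2 prismatic, 1 spherical, 1 fixed joints
DOF contribution per joint type: revolute=1, prismatic=1, spherical=3, fixed=0
DOF = 4*1 + 2*1 + 1*3 + 1*0
DOF = 9

9


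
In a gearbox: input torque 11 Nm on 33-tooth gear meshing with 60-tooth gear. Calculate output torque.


Given: N1 = 33, N2 = 60, T1 = 11 Nm
Using T2/T1 = N2/N1
T2 = T1 * N2 / N1
T2 = 11 * 60 / 33
T2 = 660 / 33
T2 = 20 Nm

20 Nm


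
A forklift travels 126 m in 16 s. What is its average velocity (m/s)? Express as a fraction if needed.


Given: distance d = 126 m, time t = 16 s
Using v = d / t
v = 126 / 16
v = 63/8 m/s

63/8 m/s


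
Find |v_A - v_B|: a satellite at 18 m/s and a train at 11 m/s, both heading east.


Given: v_A = 18 m/s east, v_B = 11 m/s east
Both move in the same direction; relative speed = |v_A - v_B|
|18 - 11| = |7|
= 7 m/s

7 m/s


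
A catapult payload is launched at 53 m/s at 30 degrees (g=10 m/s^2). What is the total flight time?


Given: v0 = 53 m/s, theta = 30 deg, g = 10 m/s^2
sin(30) = 1/2
Using T = 2*v0*sin(theta) / g
T = 2*53*1/2 / 10
T = 53 / 10
T = 53/10 s

53/10 s


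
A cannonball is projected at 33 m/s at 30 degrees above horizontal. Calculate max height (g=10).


Given: v0 = 33 m/s, theta = 30 deg, g = 10 m/s^2
sin^2(30) = 1/4
Using H = v0^2 * sin^2(theta) / (2*g)
H = 33^2 * 1/4 / (2*10)
H = 1089 * 1/4 / 20
H = 1089/4 / 20
H = 1089/80 m

1089/80 m


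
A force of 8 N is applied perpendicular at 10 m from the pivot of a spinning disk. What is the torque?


Given: F = 8 N, r = 10 m, angle = 90 deg (perpendicular)
Using tau = F * r * sin(90)
sin(90) = 1
tau = 8 * 10 * 1
tau = 80 Nm

80 Nm


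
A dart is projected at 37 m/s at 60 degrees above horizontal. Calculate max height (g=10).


Given: v0 = 37 m/s, theta = 60 deg, g = 10 m/s^2
sin^2(60) = 3/4
Using H = v0^2 * sin^2(theta) / (2*g)
H = 37^2 * 3/4 / (2*10)
H = 1369 * 3/4 / 20
H = 4107/4 / 20
H = 4107/80 m

4107/80 m


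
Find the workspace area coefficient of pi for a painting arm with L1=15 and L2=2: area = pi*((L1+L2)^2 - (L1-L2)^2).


Given: L1 = 15, L2 = 2
(L1+L2)^2 = (17)^2 = 289
(L1-L2)^2 = (13)^2 = 169
Difference = 289 - 169 = 120
This equals 4*L1*L2 = 4*15*2 = 120
Workspace area = 120*pi

120


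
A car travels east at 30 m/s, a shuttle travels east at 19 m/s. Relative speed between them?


Given: v_A = 30 m/s east, v_B = 19 m/s east
Both move in the same direction; relative speed = |v_A - v_B|
|30 - 19| = |11|
= 11 m/s

11 m/s


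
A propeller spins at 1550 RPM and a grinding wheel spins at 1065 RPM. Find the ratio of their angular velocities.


Given: RPM_A = 1550, RPM_B = 1065
omega = 2*pi*RPM/60, so omega_A/omega_B = RPM_A / RPM_B
omega_A/omega_B = 1550 / 1065
omega_A/omega_B = 310/213

310/213


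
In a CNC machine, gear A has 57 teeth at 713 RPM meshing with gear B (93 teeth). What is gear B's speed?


Given: N1 = 57 teeth, w1 = 713 RPM, N2 = 93 teeth
Using N1*w1 = N2*w2
w2 = N1*w1 / N2
w2 = 57*713 / 93
w2 = 40641 / 93
w2 = 437 RPM

437 RPM


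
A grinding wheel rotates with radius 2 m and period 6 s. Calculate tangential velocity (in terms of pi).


Given: radius r = 2 m, period T = 6 s
Using v = 2*pi*r / T
v = 2*pi*2 / 6
v = 4*pi / 6
v = 2/3*pi m/s

2/3*pi m/s


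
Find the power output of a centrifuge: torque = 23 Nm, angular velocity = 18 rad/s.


Given: tau = 23 Nm, omega = 18 rad/s
Using P = tau * omega
P = 23 * 18
P = 414 W

414 W


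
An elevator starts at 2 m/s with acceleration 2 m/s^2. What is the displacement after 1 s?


Given: v0 = 2 m/s, a = 2 m/s^2, t = 1 s
Using s = v0*t + (1/2)*a*t^2
s = 2*1 + (1/2)*2*1^2
s = 2 + (1/2)*2
s = 2 + 1
s = 3

3 m


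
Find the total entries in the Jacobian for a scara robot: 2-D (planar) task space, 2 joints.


Given: task space dimension = 2, joints = 2
Jacobian is a 2 x 2 matrix
Total entries = rows * columns
Total = 2 * 2
Total = 4

4


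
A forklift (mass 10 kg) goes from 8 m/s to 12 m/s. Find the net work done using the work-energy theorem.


Given: m = 10 kg, v0 = 8 m/s, v = 12 m/s
Using W = (1/2)*m*(v^2 - v0^2)
v^2 = 12^2 = 144
v0^2 = 8^2 = 64
v^2 - v0^2 = 144 - 64 = 80
W = (1/2)*10*80 = 400 J

400 J


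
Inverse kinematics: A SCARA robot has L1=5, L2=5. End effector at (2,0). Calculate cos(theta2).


Given: L1 = 5, L2 = 5, target (x, y) = (2, 0)
Using cos(theta2) = (x^2 + y^2 - L1^2 - L2^2) / (2*L1*L2)
x^2 + y^2 = 2^2 + 0 = 4
L1^2 + L2^2 = 25 + 25 = 50
Numerator = 4 - 50 = -46
Denominator = 2*5*5 = 50
cos(theta2) = -46/50 = -23/25

-23/25


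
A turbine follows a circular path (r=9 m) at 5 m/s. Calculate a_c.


Given: v = 5 m/s, r = 9 m
Using a_c = v^2 / r
a_c = 5^2 / 9
a_c = 25 / 9
a_c = 25/9 m/s^2

25/9 m/s^2


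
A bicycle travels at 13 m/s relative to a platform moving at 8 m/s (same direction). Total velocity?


Given: object velocity = 13 m/s, platform velocity = 8 m/s (same direction)
Using classical velocity addition: v_total = v_object + v_platform
v_total = 13 + 8
v_total = 21 m/s

21 m/s


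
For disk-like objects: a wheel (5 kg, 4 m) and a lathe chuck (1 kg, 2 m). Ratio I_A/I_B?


Given: M1=5 kg, R1=4 m, M2=1 kg, R2=2 m
For a disk: I = (1/2)*M*R^2, so I_A/I_B = (M1*R1^2)/(M2*R2^2)
M1*R1^2 = 5*16 = 80
M2*R2^2 = 1*4 = 4
I_A/I_B = 80/4 = 20

20


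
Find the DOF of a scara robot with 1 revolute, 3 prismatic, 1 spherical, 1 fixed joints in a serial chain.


Given: serial robot with 1 revolute, 3 prismatic, 1 spherical, 1 fixed joints
DOF contribution per joint type: revolute=1, prismatic=1, spherical=3, fixed=0
DOF = 1*1 + 3*1 + 1*3 + 1*0
DOF = 7

7


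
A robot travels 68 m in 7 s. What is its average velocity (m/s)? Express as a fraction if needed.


Given: distance d = 68 m, time t = 7 s
Using v = d / t
v = 68 / 7
v = 68/7 m/s

68/7 m/s


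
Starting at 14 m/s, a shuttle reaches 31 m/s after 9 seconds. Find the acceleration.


Given: initial velocity v0 = 14 m/s, final velocity v = 31 m/s, time t = 9 s
Using a = (v - v0) / t
a = (31 - 14) / 9
a = 17 / 9
a = 17/9 m/s^2

17/9 m/s^2


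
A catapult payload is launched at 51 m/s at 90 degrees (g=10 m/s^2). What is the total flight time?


Given: v0 = 51 m/s, theta = 90 deg, g = 10 m/s^2
sin(90) = 1
Using T = 2*v0*sin(theta) / g
T = 2*51*1 / 10
T = 102 / 10
T = 51/5 s

51/5 s


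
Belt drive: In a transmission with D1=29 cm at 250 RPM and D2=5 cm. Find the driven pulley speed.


Given: D1 = 29 cm, w1 = 250 RPM, D2 = 5 cm
Using D1*w1 = D2*w2
w2 = D1*w1 / D2
w2 = 29*250 / 5
w2 = 7250 / 5
w2 = 1450 RPM

1450 RPM


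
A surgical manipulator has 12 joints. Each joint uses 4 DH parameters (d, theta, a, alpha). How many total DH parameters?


Given: 12 joints, 4 DH parameters per joint (d, theta, a, alpha)
Total DH parameters = number_of_joints * 4
Total = 12 * 4
Total = 48

48


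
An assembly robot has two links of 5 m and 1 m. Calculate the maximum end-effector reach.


Given: L1 = 5 m, L2 = 1 m
For a 2-link planar arm, max reach = L1 + L2 (fully extended)
Max reach = 5 + 1
Max reach = 6 m

6 m


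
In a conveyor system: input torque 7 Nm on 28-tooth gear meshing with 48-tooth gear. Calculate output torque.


Given: N1 = 28, N2 = 48, T1 = 7 Nm
Using T2/T1 = N2/N1
T2 = T1 * N2 / N1
T2 = 7 * 48 / 28
T2 = 336 / 28
T2 = 12 Nm

12 Nm


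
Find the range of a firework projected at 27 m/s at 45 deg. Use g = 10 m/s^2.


Given: v0 = 27 m/s, theta = 45 deg, g = 10 m/s^2
sin(2*45) = sin(90) = 1
Using R = v0^2 * sin(2*theta) / g
R = 27^2 * 1 / 10
R = 729 / 10
R = 729/10 m

729/10 m


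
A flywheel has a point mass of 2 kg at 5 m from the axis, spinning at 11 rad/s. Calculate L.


Given: m = 2 kg, r = 5 m, omega = 11 rad/s
For a point mass: I = m*r^2
I = 2*5^2 = 2*25 = 50
L = I*omega = 50*11
L = 550 kg*m^2/s

550 kg*m^2/s


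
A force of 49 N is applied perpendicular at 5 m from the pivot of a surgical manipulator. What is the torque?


Given: F = 49 N, r = 5 m, angle = 90 deg (perpendicular)
Using tau = F * r * sin(90)
sin(90) = 1
tau = 49 * 5 * 1
tau = 245 Nm

245 Nm


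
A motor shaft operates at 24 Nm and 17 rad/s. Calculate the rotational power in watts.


Given: tau = 24 Nm, omega = 17 rad/s
Using P = tau * omega
P = 24 * 17
P = 408 W

408 W


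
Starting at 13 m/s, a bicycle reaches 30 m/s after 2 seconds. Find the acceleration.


Given: initial velocity v0 = 13 m/s, final velocity v = 30 m/s, time t = 2 s
Using a = (v - v0) / t
a = (30 - 13) / 2
a = 17 / 2
a = 17/2 m/s^2

17/2 m/s^2


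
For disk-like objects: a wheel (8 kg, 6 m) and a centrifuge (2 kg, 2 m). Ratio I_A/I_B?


Given: M1=8 kg, R1=6 m, M2=2 kg, R2=2 m
For a disk: I = (1/2)*M*R^2, so I_A/I_B = (M1*R1^2)/(M2*R2^2)
M1*R1^2 = 8*36 = 288
M2*R2^2 = 2*4 = 8
I_A/I_B = 288/8 = 36

36


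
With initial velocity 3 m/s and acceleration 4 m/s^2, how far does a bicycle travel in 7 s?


Given: v0 = 3 m/s, a = 4 m/s^2, t = 7 s
Using s = v0*t + (1/2)*a*t^2
s = 3*7 + (1/2)*4*7^2
s = 21 + (1/2)*196
s = 21 + 98
s = 119

119 m


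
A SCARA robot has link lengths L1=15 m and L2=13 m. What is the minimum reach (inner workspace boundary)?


Given: L1 = 15 m, L2 = 13 m
For a 2-link planar arm, min reach = |L1 - L2| (second link folded back)
Min reach = |15 - 13|
Min reach = 2 m

2 m


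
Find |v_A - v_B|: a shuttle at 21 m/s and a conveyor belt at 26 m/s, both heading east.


Given: v_A = 21 m/s east, v_B = 26 m/s east
Both move in the same direction; relative speed = |v_A - v_B|
|21 - 26| = |-5|
= 5 m/s

5 m/s


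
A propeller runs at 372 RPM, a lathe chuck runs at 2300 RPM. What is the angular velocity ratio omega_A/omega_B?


Given: RPM_A = 372, RPM_B = 2300
omega = 2*pi*RPM/60, so omega_A/omega_B = RPM_A / RPM_B
omega_A/omega_B = 372 / 2300
omega_A/omega_B = 93/575

93/575


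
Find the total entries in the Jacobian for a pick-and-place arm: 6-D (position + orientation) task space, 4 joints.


Given: task space dimension = 6, joints = 4
Jacobian is a 6 x 4 matrix
Total entries = rows * columns
Total = 6 * 4
Total = 24

24


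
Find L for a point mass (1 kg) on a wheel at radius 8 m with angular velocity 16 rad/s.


Given: m = 1 kg, r = 8 m, omega = 16 rad/s
For a point mass: I = m*r^2
I = 1*8^2 = 1*64 = 64
L = I*omega = 64*16
L = 1024 kg*m^2/s

1024 kg*m^2/s


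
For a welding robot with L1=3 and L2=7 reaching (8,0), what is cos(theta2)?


Given: L1 = 3, L2 = 7, target (x, y) = (8, 0)
Using cos(theta2) = (x^2 + y^2 - L1^2 - L2^2) / (2*L1*L2)
x^2 + y^2 = 8^2 + 0 = 64
L1^2 + L2^2 = 9 + 49 = 58
Numerator = 64 - 58 = 6
Denominator = 2*3*7 = 42
cos(theta2) = 6/42 = 1/7

1/7


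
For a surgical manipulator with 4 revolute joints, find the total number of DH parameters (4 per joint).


Given: 4 joints, 4 DH parameters per joint (d, theta, a, alpha)
Total DH parameters = number_of_joints * 4
Total = 4 * 4
Total = 16

16


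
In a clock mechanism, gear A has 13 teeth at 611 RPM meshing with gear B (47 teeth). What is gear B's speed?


Given: N1 = 13 teeth, w1 = 611 RPM, N2 = 47 teeth
Using N1*w1 = N2*w2
w2 = N1*w1 / N2
w2 = 13*611 / 47
w2 = 7943 / 47
w2 = 169 RPM

169 RPM


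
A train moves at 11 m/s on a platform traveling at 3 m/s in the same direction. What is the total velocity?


Given: object velocity = 11 m/s, platform velocity = 3 m/s (same direction)
Using classical velocity addition: v_total = v_object + v_platform
v_total = 11 + 3
v_total = 14 m/s

14 m/s


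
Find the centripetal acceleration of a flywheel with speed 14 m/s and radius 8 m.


Given: v = 14 m/s, r = 8 m
Using a_c = v^2 / r
a_c = 14^2 / 8
a_c = 196 / 8
a_c = 49/2 m/s^2

49/2 m/s^2


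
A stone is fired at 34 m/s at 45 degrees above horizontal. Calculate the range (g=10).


Given: v0 = 34 m/s, theta = 45 deg, g = 10 m/s^2
sin(2*45) = sin(90) = 1
Using R = v0^2 * sin(2*theta) / g
R = 34^2 * 1 / 10
R = 1156 / 10
R = 578/5 m

578/5 m


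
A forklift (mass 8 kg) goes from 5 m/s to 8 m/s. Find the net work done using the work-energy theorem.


Given: m = 8 kg, v0 = 5 m/s, v = 8 m/s
Using W = (1/2)*m*(v^2 - v0^2)
v^2 = 8^2 = 64
v0^2 = 5^2 = 25
v^2 - v0^2 = 64 - 25 = 39
W = (1/2)*8*39 = 156 J

156 J


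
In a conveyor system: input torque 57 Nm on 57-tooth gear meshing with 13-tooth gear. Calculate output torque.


Given: N1 = 57, N2 = 13, T1 = 57 Nm
Using T2/T1 = N2/N1
T2 = T1 * N2 / N1
T2 = 57 * 13 / 57
T2 = 741 / 57
T2 = 13 Nm

13 Nm


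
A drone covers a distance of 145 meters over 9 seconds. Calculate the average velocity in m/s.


Given: distance d = 145 m, time t = 9 s
Using v = d / t
v = 145 / 9
v = 145/9 m/s

145/9 m/s


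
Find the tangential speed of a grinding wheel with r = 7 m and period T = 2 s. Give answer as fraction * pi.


Given: radius r = 7 m, period T = 2 s
Using v = 2*pi*r / T
v = 2*pi*7 / 2
v = 14*pi / 2
v = 7*pi m/s

7*pi m/s


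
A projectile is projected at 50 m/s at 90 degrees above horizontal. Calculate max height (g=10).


Given: v0 = 50 m/s, theta = 90 deg, g = 10 m/s^2
sin^2(90) = 1
Using H = v0^2 * sin^2(theta) / (2*g)
H = 50^2 * 1 / (2*10)
H = 2500 * 1 / 20
H = 2500 / 20
H = 125 m

125 m


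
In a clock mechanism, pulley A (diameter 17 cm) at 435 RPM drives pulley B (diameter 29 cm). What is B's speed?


Given: D1 = 17 cm, w1 = 435 RPM, D2 = 29 cm
Using D1*w1 = D2*w2
w2 = D1*w1 / D2
w2 = 17*435 / 29
w2 = 7395 / 29
w2 = 255 RPM

255 RPM
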